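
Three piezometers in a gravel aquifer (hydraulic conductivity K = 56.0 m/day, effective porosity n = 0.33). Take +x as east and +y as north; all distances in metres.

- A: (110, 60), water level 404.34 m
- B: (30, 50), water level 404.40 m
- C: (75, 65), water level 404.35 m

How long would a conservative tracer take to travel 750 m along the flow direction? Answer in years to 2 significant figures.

6.7 years

Differences from A: to B (Δx, Δy, Δh) = (-80, -10, +0.06); to C = (-35, 5, +0.01).
Determinant of the coordinate differences = (-80)·5 − (-35)·(-10) = -750.
∂h/∂x = [(+0.06)·5 − (+0.01)·(-10)] / -750 = -0.0005333
∂h/∂y = [(-80)·(+0.01) − (-35)·(+0.06)] / -750 = -0.001733
|∇h| = √(-0.0005333² + -0.001733²) = 0.001813
Seepage velocity v = K·i/n = 56.0 × 0.001813 / 0.33 = 0.3077 m/day.
t = 750 / 0.3077 = 2437 days = 6.67 years.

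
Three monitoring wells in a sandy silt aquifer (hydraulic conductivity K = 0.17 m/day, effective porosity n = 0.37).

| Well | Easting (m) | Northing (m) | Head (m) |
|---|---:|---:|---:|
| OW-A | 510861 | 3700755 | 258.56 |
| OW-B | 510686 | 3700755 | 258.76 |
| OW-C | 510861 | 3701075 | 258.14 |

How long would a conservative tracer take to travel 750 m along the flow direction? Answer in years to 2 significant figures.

2600 years

∂h/∂x = (258.76 − 258.56) / (510686 − 510861) = -0.001143
∂h/∂y = (258.14 − 258.56) / (3701075 − 3700755) = -0.001313
|∇h| = √(-0.001143² + -0.001313²) = 0.001741
Seepage velocity v = K·i/n = 0.17 × 0.001741 / 0.37 = 0.0007999 m/day.
t = 750 / 0.0007999 = 9.376e+05 days = 2.57e+03 years.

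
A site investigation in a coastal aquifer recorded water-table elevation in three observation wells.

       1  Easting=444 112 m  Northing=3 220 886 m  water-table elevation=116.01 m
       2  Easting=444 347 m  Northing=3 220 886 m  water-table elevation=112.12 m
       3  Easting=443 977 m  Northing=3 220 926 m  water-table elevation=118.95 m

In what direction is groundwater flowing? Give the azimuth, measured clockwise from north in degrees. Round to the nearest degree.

137°

With h = a·x + b·y + c and 1 as origin, the differences give:
  235·a + 0·b = -3.89
  (-135)·a + 40·b = +2.94
Eliminate b (×40 and ×0, subtract): 9400·a = -155.600 → a = ∂h/∂x = -0.01655
Back-substitute: b = ∂h/∂y = +0.01763.
Flow direction (−∇h) has components (+0.01655 E, -0.01763 N).
Azimuth = atan2(E, N) = atan2(+0.01655, -0.01763) = 136.8° ≈ 137°.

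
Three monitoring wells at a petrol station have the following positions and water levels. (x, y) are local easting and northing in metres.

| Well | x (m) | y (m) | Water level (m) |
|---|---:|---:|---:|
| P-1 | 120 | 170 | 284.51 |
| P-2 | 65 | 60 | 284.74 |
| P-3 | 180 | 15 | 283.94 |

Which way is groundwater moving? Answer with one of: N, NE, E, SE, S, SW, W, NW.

E

With h = a·x + b·y + c and P-1 as origin, the differences give:
  (-55)·a + (-110)·b = +0.23
  60·a + (-155)·b = -0.57
Eliminate b (×(-155) and ×(-110), subtract): 15125·a = -98.350 → a = ∂h/∂x = -0.006502
Back-substitute: b = ∂h/∂y = +0.001160.
Flow = −∇h = (+0.006502 east, -0.001160 north), which points east.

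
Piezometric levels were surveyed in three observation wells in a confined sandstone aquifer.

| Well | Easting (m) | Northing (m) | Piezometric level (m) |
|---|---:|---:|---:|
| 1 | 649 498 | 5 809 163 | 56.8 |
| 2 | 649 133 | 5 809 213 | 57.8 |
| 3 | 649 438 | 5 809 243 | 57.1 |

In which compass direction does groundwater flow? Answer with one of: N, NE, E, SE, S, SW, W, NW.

Taking 1 as reference: 2−1 = (-365, 50, +1.0); 3−1 = (-60, 80, +0.3).
Determinant of the coordinate differences = (-365)·80 − (-60)·50 = -26200.
∂h/∂x = [(+1.0)·80 − (+0.3)·50] / -26200 = -0.002481
∂h/∂y = [(-365)·(+0.3) − (-60)·(+1.0)] / -26200 = +0.001889
Flow = −∇h = (+0.002481 east, -0.001889 north), which points southeast.

SE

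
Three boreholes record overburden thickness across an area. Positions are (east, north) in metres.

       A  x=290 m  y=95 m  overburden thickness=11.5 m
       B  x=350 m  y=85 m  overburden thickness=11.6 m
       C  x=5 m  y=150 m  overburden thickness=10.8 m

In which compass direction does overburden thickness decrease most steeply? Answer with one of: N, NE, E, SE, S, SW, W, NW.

Three-point gradient (reference A): Δ to B = (60, -10, +0.1), Δ to C = (-285, 55, -0.7).
∂d/∂x = -0.003333, ∂d/∂y = -0.03000 (det = 450).
Steepest decrease is along −∇f = (+0.003333 E, +0.03000 N) → north.

N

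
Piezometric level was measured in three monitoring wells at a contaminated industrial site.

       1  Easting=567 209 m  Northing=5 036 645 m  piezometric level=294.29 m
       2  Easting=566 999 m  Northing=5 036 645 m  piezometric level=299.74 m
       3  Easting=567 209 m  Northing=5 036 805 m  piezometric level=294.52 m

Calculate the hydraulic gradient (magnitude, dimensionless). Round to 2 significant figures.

0.026

∂h/∂x = (299.74 − 294.29) / (566999 − 567209) = -0.02595
∂h/∂y = (294.52 − 294.29) / (5036805 − 5036645) = +0.001437
|∇h| = √(-0.02595² + 0.001437²) = 0.02599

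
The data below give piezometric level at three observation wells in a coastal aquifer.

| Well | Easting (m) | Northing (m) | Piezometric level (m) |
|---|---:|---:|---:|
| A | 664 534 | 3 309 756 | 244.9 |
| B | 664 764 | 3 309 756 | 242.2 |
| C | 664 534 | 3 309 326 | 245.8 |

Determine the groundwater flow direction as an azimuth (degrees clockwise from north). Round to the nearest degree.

080°

∂h/∂x = (242.2 − 244.9) / (664764 − 664534) = -0.01174
∂h/∂y = (245.8 − 244.9) / (3309326 − 3309756) = -0.002093
Flow direction (−∇h) has components (+0.01174 E, +0.002093 N).
Azimuth = atan2(E, N) = atan2(+0.01174, +0.002093) = 79.9° ≈ 080°.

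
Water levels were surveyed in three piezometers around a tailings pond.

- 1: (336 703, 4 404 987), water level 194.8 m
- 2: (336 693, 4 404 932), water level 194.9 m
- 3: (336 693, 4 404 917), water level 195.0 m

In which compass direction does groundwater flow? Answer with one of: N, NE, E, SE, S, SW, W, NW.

With h = a·x + b·y + c and 1 as origin, the differences give:
  (-10)·a + (-55)·b = +0.1
  (-10)·a + (-70)·b = +0.2
Eliminate b (×(-70) and ×(-55), subtract): 150·a = 4.00 → a = ∂h/∂x = +0.02667
Back-substitute: b = ∂h/∂y = -0.006667.
Flow = −∇h = (-0.02667 east, +0.006667 north), which points west.

W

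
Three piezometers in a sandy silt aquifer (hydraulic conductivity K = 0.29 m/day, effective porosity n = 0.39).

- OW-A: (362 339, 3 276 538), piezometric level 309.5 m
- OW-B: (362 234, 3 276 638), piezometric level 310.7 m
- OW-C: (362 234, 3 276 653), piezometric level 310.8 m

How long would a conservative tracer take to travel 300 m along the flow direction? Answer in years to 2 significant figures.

Taking OW-A as reference: OW-B−OW-A = (-105, 100, +1.2); OW-C−OW-A = (-105, 115, +1.3).
Determinant of the coordinate differences = (-105)·115 − (-105)·100 = -1575.
∂h/∂x = [(+1.2)·115 − (+1.3)·100] / -1575 = -0.005079
∂h/∂y = [(-105)·(+1.3) − (-105)·(+1.2)] / -1575 = +0.006667
|∇h| = √(-0.005079² + 0.006667²) = 0.008381
Seepage velocity v = K·i/n = 0.29 × 0.008381 / 0.39 = 0.006232 m/day.
t = 300 / 0.006232 = 4.814e+04 days = 132 years.

130 years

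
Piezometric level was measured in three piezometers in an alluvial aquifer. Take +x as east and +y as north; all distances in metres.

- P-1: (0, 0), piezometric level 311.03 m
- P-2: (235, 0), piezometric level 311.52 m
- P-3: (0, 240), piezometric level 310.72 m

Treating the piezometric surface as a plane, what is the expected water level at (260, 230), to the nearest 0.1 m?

∂h/∂x = (311.52 − 311.03) / (235 − 0) = +0.002085
∂h/∂y = (310.72 − 311.03) / (240 − 0) = -0.001292
h(260, 230) = 311.03 + (+0.002085)·(260) + (-0.001292)·(230) = 311.03 +0.542 -0.297 = 311.275 m.

311.3 m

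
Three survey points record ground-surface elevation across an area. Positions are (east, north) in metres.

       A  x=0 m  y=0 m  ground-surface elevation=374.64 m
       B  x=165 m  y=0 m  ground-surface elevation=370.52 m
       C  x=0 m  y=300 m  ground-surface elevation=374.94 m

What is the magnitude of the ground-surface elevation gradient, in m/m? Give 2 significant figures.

∂z/∂x = (370.52 − 374.64) / (165 − 0) = -0.02497
∂z/∂y = (374.94 − 374.64) / (300 − 0) = +0.001000
|∇f| = √(-0.02497² + 0.001000²) = 0.02499 m/m

0.025 m/m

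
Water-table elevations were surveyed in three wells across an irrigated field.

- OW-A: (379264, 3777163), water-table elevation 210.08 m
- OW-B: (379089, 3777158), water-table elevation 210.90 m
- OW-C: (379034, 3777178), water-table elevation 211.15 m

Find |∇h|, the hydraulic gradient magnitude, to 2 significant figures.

Taking OW-A as reference: OW-B−OW-A = (-175, -5, +0.82); OW-C−OW-A = (-230, 15, +1.07).
Determinant of the coordinate differences = (-175)·15 − (-230)·(-5) = -3775.
∂h/∂x = [(+0.82)·15 − (+1.07)·(-5)] / -3775 = -0.004675
∂h/∂y = [(-175)·(+1.07) − (-230)·(+0.82)] / -3775 = -0.0003576
|∇h| = √(-0.004675² + -0.0003576²) = 0.004689

0.0047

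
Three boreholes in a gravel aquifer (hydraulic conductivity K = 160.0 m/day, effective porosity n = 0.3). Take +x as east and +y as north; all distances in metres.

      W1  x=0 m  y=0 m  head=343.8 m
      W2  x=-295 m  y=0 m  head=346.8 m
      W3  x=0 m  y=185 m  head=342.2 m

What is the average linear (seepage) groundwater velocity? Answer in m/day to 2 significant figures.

∂h/∂x = (346.8 − 343.8) / (-295 − 0) = -0.01017
∂h/∂y = (342.2 − 343.8) / (185 − 0) = -0.008649
|∇h| = √(-0.01017² + -0.008649²) = 0.01335
Seepage velocity v = K·i/n = 160.0 × 0.01335 / 0.3 = 7.12 m/day.

7.1 m/day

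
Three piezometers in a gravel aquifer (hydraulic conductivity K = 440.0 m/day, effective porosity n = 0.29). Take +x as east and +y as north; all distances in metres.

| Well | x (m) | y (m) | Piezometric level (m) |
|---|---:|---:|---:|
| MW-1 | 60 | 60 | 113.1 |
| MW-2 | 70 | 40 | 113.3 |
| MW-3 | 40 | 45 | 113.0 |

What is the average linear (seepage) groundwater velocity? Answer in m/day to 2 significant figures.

With h = a·x + b·y + c and MW-1 as origin, the differences give:
  10·a + (-20)·b = +0.2
  (-20)·a + (-15)·b = -0.1
Eliminate b (×(-15) and ×(-20), subtract): -550·a = -5.00 → a = ∂h/∂x = +0.009091
Back-substitute: b = ∂h/∂y = -0.005455.
|∇h| = √(0.009091² + -0.005455²) = 0.0106
Seepage velocity v = K·i/n = 440.0 × 0.0106 / 0.29 = 16.08 m/day.

16 m/day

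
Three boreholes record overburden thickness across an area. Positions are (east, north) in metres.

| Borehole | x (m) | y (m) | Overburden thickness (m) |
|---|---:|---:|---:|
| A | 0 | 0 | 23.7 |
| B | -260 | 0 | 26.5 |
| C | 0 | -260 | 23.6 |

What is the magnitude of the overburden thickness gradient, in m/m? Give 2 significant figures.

∂d/∂x = (26.5 − 23.7) / (-260 − 0) = -0.01077
∂d/∂y = (23.6 − 23.7) / (-260 − 0) = +0.0003846
|∇f| = √(-0.01077² + 0.0003846²) = 0.01078 m/m

0.011 m/m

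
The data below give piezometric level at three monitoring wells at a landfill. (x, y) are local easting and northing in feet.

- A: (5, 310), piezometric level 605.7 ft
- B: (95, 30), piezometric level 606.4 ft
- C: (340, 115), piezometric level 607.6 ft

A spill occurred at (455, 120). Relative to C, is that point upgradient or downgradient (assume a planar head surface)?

upgradient

Differences from A: to B (Δx, Δy, Δh) = (90, -280, +0.7); to C = (335, -195, +1.9).
Determinant of the coordinate differences = 90·(-195) − 335·(-280) = 76250.
∂h/∂x = [(+0.7)·(-195) − (+1.9)·(-280)] / 76250 = +0.005187
∂h/∂y = [90·(+1.9) − 335·(+0.7)] / 76250 = -0.0008328
Head at (455, 120) = 605.7 + (+0.005187)·(450) + (-0.0008328)·(-190) = 608.19 ft.
That is higher than the 607.6 ft at C, so the point is upgradient.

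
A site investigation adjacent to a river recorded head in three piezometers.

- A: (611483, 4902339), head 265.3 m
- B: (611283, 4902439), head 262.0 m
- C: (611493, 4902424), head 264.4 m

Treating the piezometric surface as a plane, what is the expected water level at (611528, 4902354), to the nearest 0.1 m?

265.6 m

Differences from A: to B (Δx, Δy, Δh) = (-200, 100, -3.3); to C = (10, 85, -0.9).
Determinant of the coordinate differences = (-200)·85 − 10·100 = -18000.
∂h/∂x = [(-3.3)·85 − (-0.9)·100] / -18000 = +0.01058
∂h/∂y = [(-200)·(-0.9) − 10·(-3.3)] / -18000 = -0.01183
h(611528, 4902354) = 265.3 + (+0.01058)·(45) + (-0.01183)·(15) = 265.3 +0.476 -0.178 = 265.599 m.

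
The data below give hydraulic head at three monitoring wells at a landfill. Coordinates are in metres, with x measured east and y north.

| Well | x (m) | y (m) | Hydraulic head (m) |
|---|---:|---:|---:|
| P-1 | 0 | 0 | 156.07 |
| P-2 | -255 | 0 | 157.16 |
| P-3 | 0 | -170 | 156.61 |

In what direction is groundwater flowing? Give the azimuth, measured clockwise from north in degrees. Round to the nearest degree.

∂h/∂x = (157.16 − 156.07) / (-255 − 0) = -0.004275
∂h/∂y = (156.61 − 156.07) / (-170 − 0) = -0.003176
Flow direction (−∇h) has components (+0.004275 E, +0.003176 N).
Azimuth = atan2(E, N) = atan2(+0.004275, +0.003176) = 53.4° ≈ 053°.

053°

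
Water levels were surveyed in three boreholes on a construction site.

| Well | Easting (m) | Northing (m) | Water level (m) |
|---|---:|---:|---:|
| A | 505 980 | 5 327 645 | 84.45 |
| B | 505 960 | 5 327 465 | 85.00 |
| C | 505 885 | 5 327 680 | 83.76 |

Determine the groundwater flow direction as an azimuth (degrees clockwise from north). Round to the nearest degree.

Taking A as reference: B−A = (-20, -180, +0.55); C−A = (-95, 35, -0.69).
Solve a·Δx + b·Δy = Δh: det = (-20)·35 − (-95)·(-180) = -17800.
∂h/∂x = [(+0.55)·35 − (-0.69)·(-180)] / -17800 = +0.005896
∂h/∂y = [(-20)·(-0.69) − (-95)·(+0.55)] / -17800 = -0.003711
Flow direction (−∇h) has components (-0.005896 E, +0.003711 N).
Azimuth = atan2(E, N) = atan2(-0.005896, +0.003711) = 302.2° ≈ 302°.

302°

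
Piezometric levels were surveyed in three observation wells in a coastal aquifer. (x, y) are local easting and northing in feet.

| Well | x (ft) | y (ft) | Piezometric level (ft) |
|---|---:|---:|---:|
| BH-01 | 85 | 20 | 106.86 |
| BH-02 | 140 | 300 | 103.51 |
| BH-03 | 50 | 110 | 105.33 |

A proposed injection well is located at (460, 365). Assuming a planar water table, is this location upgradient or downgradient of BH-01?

Three-point gradient (reference BH-01): Δ to BH-02 = (55, 280, -3.35), Δ to BH-03 = (-35, 90, -1.53).
∂h/∂x = +0.008603, ∂h/∂y = -0.01365 (det = 14750).
Head at (460, 365) = 106.86 + (+0.008603)·(375) + (-0.01365)·(345) = 105.38 ft.
That is lower than the 106.86 ft at BH-01, so the point is downgradient.

downgradient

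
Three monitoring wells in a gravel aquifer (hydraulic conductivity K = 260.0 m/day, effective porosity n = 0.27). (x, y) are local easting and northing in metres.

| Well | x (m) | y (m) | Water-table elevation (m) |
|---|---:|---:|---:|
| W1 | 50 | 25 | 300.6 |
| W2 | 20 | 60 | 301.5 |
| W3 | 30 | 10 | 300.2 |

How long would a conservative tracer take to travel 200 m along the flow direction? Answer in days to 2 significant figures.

Differences from W1: to W2 (Δx, Δy, Δh) = (-30, 35, +0.9); to W3 = (-20, -15, -0.4).
Determinant of the coordinate differences = (-30)·(-15) − (-20)·35 = 1150.
∂h/∂x = [(+0.9)·(-15) − (-0.4)·35] / 1150 = +0.0004348
∂h/∂y = [(-30)·(-0.4) − (-20)·(+0.9)] / 1150 = +0.02609
|∇h| = √(0.0004348² + 0.02609²) = 0.02609
Seepage velocity v = K·i/n = 260.0 × 0.02609 / 0.27 = 25.12 m/day.
t = 200 / 25.12 = 7.962 days.

8.0 days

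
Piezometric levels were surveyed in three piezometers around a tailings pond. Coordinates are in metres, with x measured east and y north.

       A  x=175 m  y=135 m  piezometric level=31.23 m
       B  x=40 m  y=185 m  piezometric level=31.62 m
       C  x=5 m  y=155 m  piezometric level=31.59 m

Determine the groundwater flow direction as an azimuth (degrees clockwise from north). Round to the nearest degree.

150°

Differences from A: to B (Δx, Δy, Δh) = (-135, 50, +0.39); to C = (-170, 20, +0.36).
Solve a·Δx + b·Δy = Δh: det = (-135)·20 − (-170)·50 = 5800.
∂h/∂x = [(+0.39)·20 − (+0.36)·50] / 5800 = -0.001759
∂h/∂y = [(-135)·(+0.36) − (-170)·(+0.39)] / 5800 = +0.003052
Flow direction (−∇h) has components (+0.001759 E, -0.003052 N).
Azimuth = atan2(E, N) = atan2(+0.001759, -0.003052) = 150.0° ≈ 150°.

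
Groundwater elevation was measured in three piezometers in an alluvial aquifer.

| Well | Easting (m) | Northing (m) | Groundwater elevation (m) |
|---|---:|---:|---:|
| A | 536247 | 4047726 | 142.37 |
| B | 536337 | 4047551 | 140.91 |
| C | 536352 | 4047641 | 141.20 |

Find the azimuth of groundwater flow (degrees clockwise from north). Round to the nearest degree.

121°

Taking A as reference: B−A = (90, -175, -1.46); C−A = (105, -85, -1.17).
Determinant of the coordinate differences = 90·(-85) − 105·(-175) = 10725.
∂h/∂x = [(-1.46)·(-85) − (-1.17)·(-175)] / 10725 = -0.007520
∂h/∂y = [90·(-1.17) − 105·(-1.46)] / 10725 = +0.004476
Flow direction (−∇h) has components (+0.007520 E, -0.004476 N).
Azimuth = atan2(E, N) = atan2(+0.007520, -0.004476) = 120.8° ≈ 121°.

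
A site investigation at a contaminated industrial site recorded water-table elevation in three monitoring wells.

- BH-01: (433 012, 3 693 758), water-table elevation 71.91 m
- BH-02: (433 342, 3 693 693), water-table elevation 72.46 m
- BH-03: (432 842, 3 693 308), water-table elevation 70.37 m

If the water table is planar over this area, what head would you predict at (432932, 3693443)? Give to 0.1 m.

70.9 m

With h = a·x + b·y + c and BH-01 as origin, the differences give:
  330·a + (-65)·b = +0.55
  (-170)·a + (-450)·b = -1.54
Eliminate b (×(-450) and ×(-65), subtract): -159550·a = -347.600 → a = ∂h/∂x = +0.002179
Back-substitute: b = ∂h/∂y = +0.002599.
h(432932, 3693443) = 71.91 + (+0.002179)·(-80) + (+0.002599)·(-315) = 71.91 -0.174 -0.819 = 70.917 m.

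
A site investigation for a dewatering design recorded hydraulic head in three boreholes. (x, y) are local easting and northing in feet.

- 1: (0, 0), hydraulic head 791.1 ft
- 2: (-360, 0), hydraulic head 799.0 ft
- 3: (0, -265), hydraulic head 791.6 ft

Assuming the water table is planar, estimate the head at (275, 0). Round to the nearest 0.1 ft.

785.1 ft

∂h/∂x = (799.0 − 791.1) / (-360 − 0) = -0.02194
∂h/∂y = (791.6 − 791.1) / (-265 − 0) = -0.001887
h(275, 0) = 791.1 + (-0.02194)·(275) + (-0.001887)·(0) = 791.1 -6.035 -0.000 = 785.065 ft.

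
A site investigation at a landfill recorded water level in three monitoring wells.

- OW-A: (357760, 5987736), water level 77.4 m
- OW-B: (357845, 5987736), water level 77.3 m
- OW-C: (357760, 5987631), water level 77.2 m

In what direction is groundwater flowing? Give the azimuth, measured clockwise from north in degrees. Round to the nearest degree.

148°

∂h/∂x = (77.3 − 77.4) / (357845 − 357760) = -0.001176
∂h/∂y = (77.2 − 77.4) / (5987631 − 5987736) = +0.001905
Flow direction (−∇h) has components (+0.001176 E, -0.001905 N).
Azimuth = atan2(E, N) = atan2(+0.001176, -0.001905) = 148.3° ≈ 148°.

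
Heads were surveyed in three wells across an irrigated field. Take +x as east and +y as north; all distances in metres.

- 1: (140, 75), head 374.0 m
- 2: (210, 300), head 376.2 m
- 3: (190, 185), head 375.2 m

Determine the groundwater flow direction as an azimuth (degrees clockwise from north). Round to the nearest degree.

227°

Taking 1 as reference: 2−1 = (70, 225, +2.2); 3−1 = (50, 110, +1.2).
Solve a·Δx + b·Δy = Δh: det = 70·110 − 50·225 = -3550.
∂h/∂x = [(+2.2)·110 − (+1.2)·225] / -3550 = +0.007887
∂h/∂y = [70·(+1.2) − 50·(+2.2)] / -3550 = +0.007324
Flow direction (−∇h) has components (-0.007887 E, -0.007324 N).
Azimuth = atan2(E, N) = atan2(-0.007887, -0.007324) = 227.1° ≈ 227°.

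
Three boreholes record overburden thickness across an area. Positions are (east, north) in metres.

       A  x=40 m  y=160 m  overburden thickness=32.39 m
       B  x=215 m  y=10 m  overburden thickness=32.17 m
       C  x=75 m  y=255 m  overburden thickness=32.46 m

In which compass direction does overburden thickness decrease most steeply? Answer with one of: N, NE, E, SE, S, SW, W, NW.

SE

With d = a·x + b·y + c and A as origin, the differences give:
  175·a + (-150)·b = -0.22
  35·a + 95·b = +0.07
Eliminate b (×95 and ×(-150), subtract): 21875·a = -10.400 → a = ∂d/∂x = -0.0004754
Back-substitute: b = ∂d/∂y = +0.0009120.
Steepest decrease is along −∇f = (+0.0004754 E, -0.0009120 N) → southeast.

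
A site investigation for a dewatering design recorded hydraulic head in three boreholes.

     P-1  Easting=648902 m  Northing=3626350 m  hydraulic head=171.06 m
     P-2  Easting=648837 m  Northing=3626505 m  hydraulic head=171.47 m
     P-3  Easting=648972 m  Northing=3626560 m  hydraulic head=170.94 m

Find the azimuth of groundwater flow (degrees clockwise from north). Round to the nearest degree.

101°

Three-point gradient (reference P-1): Δ to P-2 = (-65, 155, +0.41), Δ to P-3 = (70, 210, -0.12).
∂h/∂x = -0.004273, ∂h/∂y = +0.0008531 (det = -24500).
Flow direction (−∇h) has components (+0.004273 E, -0.0008531 N).
Azimuth = atan2(E, N) = atan2(+0.004273, -0.0008531) = 101.3° ≈ 101°.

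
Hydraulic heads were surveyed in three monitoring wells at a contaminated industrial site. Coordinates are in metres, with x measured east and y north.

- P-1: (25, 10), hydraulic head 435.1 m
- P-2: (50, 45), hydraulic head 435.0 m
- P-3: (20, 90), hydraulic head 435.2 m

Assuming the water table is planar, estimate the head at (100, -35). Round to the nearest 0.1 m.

Taking P-1 as reference: P-2−P-1 = (25, 35, -0.1); P-3−P-1 = (-5, 80, +0.1).
Solve a·Δx + b·Δy = Δh: det = 25·80 − (-5)·35 = 2175.
∂h/∂x = [(-0.1)·80 − (+0.1)·35] / 2175 = -0.005287
∂h/∂y = [25·(+0.1) − (-5)·(-0.1)] / 2175 = +0.0009195
h(100, -35) = 435.1 + (-0.005287)·(75) + (+0.0009195)·(-45) = 435.1 -0.397 -0.041 = 434.662 m.

434.7 m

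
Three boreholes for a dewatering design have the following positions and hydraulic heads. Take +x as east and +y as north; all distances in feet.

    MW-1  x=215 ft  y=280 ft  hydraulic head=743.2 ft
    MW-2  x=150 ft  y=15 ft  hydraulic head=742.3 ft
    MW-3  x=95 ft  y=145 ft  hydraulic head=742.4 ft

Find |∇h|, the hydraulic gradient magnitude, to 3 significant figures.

0.00462

Taking MW-1 as reference: MW-2−MW-1 = (-65, -265, -0.9); MW-3−MW-1 = (-120, -135, -0.8).
Solve a·Δx + b·Δy = Δh: det = (-65)·(-135) − (-120)·(-265) = -23025.
∂h/∂x = [(-0.9)·(-135) − (-0.8)·(-265)] / -23025 = +0.003931
∂h/∂y = [(-65)·(-0.8) − (-120)·(-0.9)] / -23025 = +0.002432
|∇h| = √(0.003931² + 0.002432²) = 0.004622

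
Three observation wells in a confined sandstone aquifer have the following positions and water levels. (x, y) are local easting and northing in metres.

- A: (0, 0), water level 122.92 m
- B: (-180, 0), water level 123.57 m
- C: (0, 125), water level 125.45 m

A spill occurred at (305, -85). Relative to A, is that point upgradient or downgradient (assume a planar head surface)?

∂h/∂x = (123.57 − 122.92) / (-180 − 0) = -0.003611
∂h/∂y = (125.45 − 122.92) / (125 − 0) = +0.02024
Head at (305, -85) = 122.92 + (-0.003611)·(305) + (+0.02024)·(-85) = 120.10 m.
That is lower than the 122.92 m at A, so the point is downgradient.

downgradient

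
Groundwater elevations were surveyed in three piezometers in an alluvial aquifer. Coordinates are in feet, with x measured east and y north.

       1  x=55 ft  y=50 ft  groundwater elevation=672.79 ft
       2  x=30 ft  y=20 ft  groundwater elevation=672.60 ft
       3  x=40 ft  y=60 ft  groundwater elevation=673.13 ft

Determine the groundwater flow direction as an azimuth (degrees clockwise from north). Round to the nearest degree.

With h = a·x + b·y + c and 1 as origin, the differences give:
  (-25)·a + (-30)·b = -0.19
  (-15)·a + 10·b = +0.34
Eliminate b (×10 and ×(-30), subtract): -700·a = 8.300 → a = ∂h/∂x = -0.01186
Back-substitute: b = ∂h/∂y = +0.01621.
Flow direction (−∇h) has components (+0.01186 E, -0.01621 N).
Azimuth = atan2(E, N) = atan2(+0.01186, -0.01621) = 143.8° ≈ 144°.

144°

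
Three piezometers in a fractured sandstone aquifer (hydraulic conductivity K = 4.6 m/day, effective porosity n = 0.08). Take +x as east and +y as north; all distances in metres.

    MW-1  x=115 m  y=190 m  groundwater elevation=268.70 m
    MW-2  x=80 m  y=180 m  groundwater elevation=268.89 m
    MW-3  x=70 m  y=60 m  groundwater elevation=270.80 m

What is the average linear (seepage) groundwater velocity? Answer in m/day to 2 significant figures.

0.91 m/day

Differences from MW-1: to MW-2 (Δx, Δy, Δh) = (-35, -10, +0.19); to MW-3 = (-45, -130, +2.10).
Determinant of the coordinate differences = (-35)·(-130) − (-45)·(-10) = 4100.
∂h/∂x = [(+0.19)·(-130) − (+2.10)·(-10)] / 4100 = -0.0009024
∂h/∂y = [(-35)·(+2.10) − (-45)·(+0.19)] / 4100 = -0.01584
|∇h| = √(-0.0009024² + -0.01584²) = 0.01587
Seepage velocity v = K·i/n = 4.6 × 0.01587 / 0.08 = 0.9125 m/day.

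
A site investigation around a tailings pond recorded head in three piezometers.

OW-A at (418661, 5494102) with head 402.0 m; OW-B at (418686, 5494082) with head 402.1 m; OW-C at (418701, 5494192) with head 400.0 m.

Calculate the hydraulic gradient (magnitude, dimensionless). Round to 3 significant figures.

0.0204

Differences from OW-A: to OW-B (Δx, Δy, Δh) = (25, -20, +0.1); to OW-C = (40, 90, -2.0).
Determinant of the coordinate differences = 25·90 − 40·(-20) = 3050.
∂h/∂x = [(+0.1)·90 − (-2.0)·(-20)] / 3050 = -0.01016
∂h/∂y = [25·(-2.0) − 40·(+0.1)] / 3050 = -0.01770
|∇h| = √(-0.01016² + -0.01770²) = 0.02041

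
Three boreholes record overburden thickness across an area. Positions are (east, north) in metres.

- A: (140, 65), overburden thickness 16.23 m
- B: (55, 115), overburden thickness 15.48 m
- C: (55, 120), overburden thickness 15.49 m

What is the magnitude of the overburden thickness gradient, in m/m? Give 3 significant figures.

0.0102 m/m

Taking A as reference: B−A = (-85, 50, -0.75); C−A = (-85, 55, -0.74).
Determinant of the coordinate differences = (-85)·55 − (-85)·50 = -425.
∂d/∂x = [(-0.75)·55 − (-0.74)·50] / -425 = +0.010000
∂d/∂y = [(-85)·(-0.74) − (-85)·(-0.75)] / -425 = +0.002000
|∇f| = √(0.010000² + 0.002000²) = 0.0102 m/m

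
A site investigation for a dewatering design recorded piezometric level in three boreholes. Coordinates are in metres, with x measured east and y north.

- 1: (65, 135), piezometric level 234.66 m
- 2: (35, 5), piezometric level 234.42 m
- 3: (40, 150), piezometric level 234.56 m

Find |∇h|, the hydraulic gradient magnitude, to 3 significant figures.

0.00456

Taking 1 as reference: 2−1 = (-30, -130, -0.24); 3−1 = (-25, 15, -0.10).
Solve a·Δx + b·Δy = Δh: det = (-30)·15 − (-25)·(-130) = -3700.
∂h/∂x = [(-0.24)·15 − (-0.10)·(-130)] / -3700 = +0.004486
∂h/∂y = [(-30)·(-0.10) − (-25)·(-0.24)] / -3700 = +0.0008108
|∇h| = √(0.004486² + 0.0008108²) = 0.004559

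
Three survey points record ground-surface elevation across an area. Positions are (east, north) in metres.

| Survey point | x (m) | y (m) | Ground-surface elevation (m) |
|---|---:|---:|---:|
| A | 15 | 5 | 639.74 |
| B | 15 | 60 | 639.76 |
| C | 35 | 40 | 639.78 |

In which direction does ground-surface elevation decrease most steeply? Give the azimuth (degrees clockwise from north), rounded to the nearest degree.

Taking A as reference: B−A = (0, 55, +0.02); C−A = (20, 35, +0.04).
Solve a·Δx + b·Δy = Δz: det = 0·35 − 20·55 = -1100.
∂z/∂x = [(+0.02)·35 − (+0.04)·55] / -1100 = +0.001364
∂z/∂y = [0·(+0.04) − 20·(+0.02)] / -1100 = +0.0003636
Steepest decrease is along −∇f: components (-0.001364 E, -0.0003636 N).
Azimuth = atan2(-0.001364, -0.0003636) = 255.1° ≈ 255°.

255°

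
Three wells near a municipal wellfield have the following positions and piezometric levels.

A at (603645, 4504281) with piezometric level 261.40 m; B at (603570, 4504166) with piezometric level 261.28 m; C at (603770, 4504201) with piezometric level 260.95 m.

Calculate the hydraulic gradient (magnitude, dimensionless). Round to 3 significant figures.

Three-point gradient (reference A): Δ to B = (-75, -115, -0.12), Δ to C = (125, -80, -0.45).
∂h/∂x = -0.002069, ∂h/∂y = +0.002393 (det = 20375).
|∇h| = √(-0.002069² + 0.002393²) = 0.003163

0.00316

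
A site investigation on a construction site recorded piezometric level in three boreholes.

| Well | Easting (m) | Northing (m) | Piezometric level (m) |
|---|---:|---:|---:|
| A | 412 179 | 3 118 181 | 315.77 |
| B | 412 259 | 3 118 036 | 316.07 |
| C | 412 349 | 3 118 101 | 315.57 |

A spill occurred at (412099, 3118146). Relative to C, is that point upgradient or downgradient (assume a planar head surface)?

upgradient

Taking A as reference: B−A = (80, -145, +0.30); C−A = (170, -80, -0.20).
Solve a·Δx + b·Δy = Δh: det = 80·(-80) − 170·(-145) = 18250.
∂h/∂x = [(+0.30)·(-80) − (-0.20)·(-145)] / 18250 = -0.002904
∂h/∂y = [80·(-0.20) − 170·(+0.30)] / 18250 = -0.003671
Head at (412099, 3118146) = 315.77 + (-0.002904)·(-80) + (-0.003671)·(-35) = 316.13 m.
That is higher than the 315.57 m at C, so the point is upgradient.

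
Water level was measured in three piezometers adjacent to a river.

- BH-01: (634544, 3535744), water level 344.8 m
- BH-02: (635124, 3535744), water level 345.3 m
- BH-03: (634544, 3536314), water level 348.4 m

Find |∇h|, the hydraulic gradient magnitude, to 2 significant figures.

∂h/∂x = (345.3 − 344.8) / (635124 − 634544) = +0.0008621
∂h/∂y = (348.4 − 344.8) / (3536314 − 3535744) = +0.006316
|∇h| = √(0.0008621² + 0.006316²) = 0.006375

0.0064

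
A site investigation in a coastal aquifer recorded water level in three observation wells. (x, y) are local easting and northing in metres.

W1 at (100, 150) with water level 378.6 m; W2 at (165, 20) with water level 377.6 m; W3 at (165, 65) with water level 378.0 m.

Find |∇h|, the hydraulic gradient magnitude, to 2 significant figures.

Three-point gradient (reference W1): Δ to W2 = (65, -130, -1.0), Δ to W3 = (65, -85, -0.6).
∂h/∂x = +0.002393, ∂h/∂y = +0.008889 (det = 2925).
|∇h| = √(0.002393² + 0.008889²) = 0.009205

0.0092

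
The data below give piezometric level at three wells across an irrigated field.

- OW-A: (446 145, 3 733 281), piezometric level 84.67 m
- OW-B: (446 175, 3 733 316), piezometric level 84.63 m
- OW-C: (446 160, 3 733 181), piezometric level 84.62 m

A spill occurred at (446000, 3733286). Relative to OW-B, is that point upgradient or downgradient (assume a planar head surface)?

Differences from OW-A: to OW-B (Δx, Δy, Δh) = (30, 35, -0.04); to OW-C = (15, -100, -0.05).
Determinant of the coordinate differences = 30·(-100) − 15·35 = -3525.
∂h/∂x = [(-0.04)·(-100) − (-0.05)·35] / -3525 = -0.001631
∂h/∂y = [30·(-0.05) − 15·(-0.04)] / -3525 = +0.0002553
Head at (446000, 3733286) = 84.67 + (-0.001631)·(-145) + (+0.0002553)·(5) = 84.91 m.
That is higher than the 84.63 m at OW-B, so the point is upgradient.

upgradient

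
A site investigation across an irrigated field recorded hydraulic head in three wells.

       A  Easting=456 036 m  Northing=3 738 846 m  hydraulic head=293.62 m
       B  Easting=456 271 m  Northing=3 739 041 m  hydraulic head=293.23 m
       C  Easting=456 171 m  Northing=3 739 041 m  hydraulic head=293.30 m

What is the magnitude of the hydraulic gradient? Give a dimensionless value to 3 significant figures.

0.00135

Three-point gradient (reference A): Δ to B = (235, 195, -0.39), Δ to C = (135, 195, -0.32).
∂h/∂x = -0.0007000, ∂h/∂y = -0.001156 (det = 19500).
|∇h| = √(-0.0007000² + -0.001156²) = 0.001351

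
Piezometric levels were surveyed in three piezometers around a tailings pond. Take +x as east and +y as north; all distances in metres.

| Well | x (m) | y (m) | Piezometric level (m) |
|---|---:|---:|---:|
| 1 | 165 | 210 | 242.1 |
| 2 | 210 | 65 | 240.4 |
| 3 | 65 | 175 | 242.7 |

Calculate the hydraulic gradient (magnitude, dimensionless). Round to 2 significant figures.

0.013

Differences from 1: to 2 (Δx, Δy, Δh) = (45, -145, -1.7); to 3 = (-100, -35, +0.6).
Solve a·Δx + b·Δy = Δh: det = 45·(-35) − (-100)·(-145) = -16075.
∂h/∂x = [(-1.7)·(-35) − (+0.6)·(-145)] / -16075 = -0.009114
∂h/∂y = [45·(+0.6) − (-100)·(-1.7)] / -16075 = +0.008896
|∇h| = √(-0.009114² + 0.008896²) = 0.01274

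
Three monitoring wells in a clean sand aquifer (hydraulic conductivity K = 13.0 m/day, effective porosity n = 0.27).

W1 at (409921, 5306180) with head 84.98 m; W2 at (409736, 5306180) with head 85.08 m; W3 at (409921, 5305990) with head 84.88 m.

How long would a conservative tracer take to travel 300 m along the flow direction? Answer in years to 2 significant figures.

∂h/∂x = (85.08 − 84.98) / (409736 − 409921) = -0.0005405
∂h/∂y = (84.88 − 84.98) / (5305990 − 5306180) = +0.0005263
|∇h| = √(-0.0005405² + 0.0005263²) = 0.0007544
Seepage velocity v = K·i/n = 13.0 × 0.0007544 / 0.27 = 0.03632 m/day.
t = 300 / 0.03632 = 8260 days = 22.6 years.

23 years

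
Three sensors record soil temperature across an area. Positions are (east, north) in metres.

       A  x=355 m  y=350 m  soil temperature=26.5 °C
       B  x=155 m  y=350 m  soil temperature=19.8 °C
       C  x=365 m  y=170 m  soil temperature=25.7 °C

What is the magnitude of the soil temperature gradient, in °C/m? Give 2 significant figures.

With T = a·x + b·y + c and A as origin, the differences give:
  (-200)·a + 0·b = -6.7
  10·a + (-180)·b = -0.8
Eliminate b (×(-180) and ×0, subtract): 36000·a = 1206.00 → a = ∂T/∂x = +0.03350
Back-substitute: b = ∂T/∂y = +0.006306.
|∇f| = √(0.03350² + 0.006306²) = 0.03409 °C/m

0.034 °C/m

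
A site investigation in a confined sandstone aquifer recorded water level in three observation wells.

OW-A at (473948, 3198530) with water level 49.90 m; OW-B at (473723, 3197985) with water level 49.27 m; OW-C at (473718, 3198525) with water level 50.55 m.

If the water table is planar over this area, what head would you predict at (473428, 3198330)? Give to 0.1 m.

Taking OW-A as reference: OW-B−OW-A = (-225, -545, -0.63); OW-C−OW-A = (-230, -5, +0.65).
Solve a·Δx + b·Δy = Δh: det = (-225)·(-5) − (-230)·(-545) = -124225.
∂h/∂x = [(-0.63)·(-5) − (+0.65)·(-545)] / -124225 = -0.002877
∂h/∂y = [(-225)·(+0.65) − (-230)·(-0.63)] / -124225 = +0.002344
h(473428, 3198330) = 49.90 + (-0.002877)·(-520) + (+0.002344)·(-200) = 49.90 +1.496 -0.469 = 50.927 m.

50.9 m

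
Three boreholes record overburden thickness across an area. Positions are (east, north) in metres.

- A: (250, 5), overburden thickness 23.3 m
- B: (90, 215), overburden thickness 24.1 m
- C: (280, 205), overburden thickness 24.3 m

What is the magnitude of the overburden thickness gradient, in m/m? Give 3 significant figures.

0.00498 m/m

Taking A as reference: B−A = (-160, 210, +0.8); C−A = (30, 200, +1.0).
Determinant of the coordinate differences = (-160)·200 − 30·210 = -38300.
∂d/∂x = [(+0.8)·200 − (+1.0)·210] / -38300 = +0.001305
∂d/∂y = [(-160)·(+1.0) − 30·(+0.8)] / -38300 = +0.004804
|∇f| = √(0.001305² + 0.004804²) = 0.004978 m/m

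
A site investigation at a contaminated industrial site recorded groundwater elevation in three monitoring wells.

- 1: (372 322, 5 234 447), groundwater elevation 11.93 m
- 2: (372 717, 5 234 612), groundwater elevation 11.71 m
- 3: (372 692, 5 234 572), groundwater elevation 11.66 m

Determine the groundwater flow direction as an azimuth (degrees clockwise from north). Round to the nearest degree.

With h = a·x + b·y + c and 1 as origin, the differences give:
  395·a + 165·b = -0.22
  370·a + 125·b = -0.27
Eliminate b (×125 and ×165, subtract): -11675·a = 17.050 → a = ∂h/∂x = -0.001460
Back-substitute: b = ∂h/∂y = +0.002163.
Flow direction (−∇h) has components (+0.001460 E, -0.002163 N).
Azimuth = atan2(E, N) = atan2(+0.001460, -0.002163) = 146.0° ≈ 146°.

146°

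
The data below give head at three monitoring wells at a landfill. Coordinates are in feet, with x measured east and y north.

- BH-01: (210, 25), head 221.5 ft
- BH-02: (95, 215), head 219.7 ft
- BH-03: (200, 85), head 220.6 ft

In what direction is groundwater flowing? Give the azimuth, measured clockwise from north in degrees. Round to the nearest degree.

Taking BH-01 as reference: BH-02−BH-01 = (-115, 190, -1.8); BH-03−BH-01 = (-10, 60, -0.9).
Determinant of the coordinate differences = (-115)·60 − (-10)·190 = -5000.
∂h/∂x = [(-1.8)·60 − (-0.9)·190] / -5000 = -0.01260
∂h/∂y = [(-115)·(-0.9) − (-10)·(-1.8)] / -5000 = -0.01710
Flow direction (−∇h) has components (+0.01260 E, +0.01710 N).
Azimuth = atan2(E, N) = atan2(+0.01260, +0.01710) = 36.4° ≈ 036°.

036°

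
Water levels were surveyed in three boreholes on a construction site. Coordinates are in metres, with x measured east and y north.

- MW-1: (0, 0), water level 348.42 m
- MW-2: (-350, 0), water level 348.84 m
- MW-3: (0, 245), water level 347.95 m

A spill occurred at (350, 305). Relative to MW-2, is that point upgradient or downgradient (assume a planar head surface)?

∂h/∂x = (348.84 − 348.42) / (-350 − 0) = -0.001200
∂h/∂y = (347.95 − 348.42) / (245 − 0) = -0.001918
Head at (350, 305) = 348.42 + (-0.001200)·(350) + (-0.001918)·(305) = 347.41 m.
That is lower than the 348.84 m at MW-2, so the point is downgradient.

downgradient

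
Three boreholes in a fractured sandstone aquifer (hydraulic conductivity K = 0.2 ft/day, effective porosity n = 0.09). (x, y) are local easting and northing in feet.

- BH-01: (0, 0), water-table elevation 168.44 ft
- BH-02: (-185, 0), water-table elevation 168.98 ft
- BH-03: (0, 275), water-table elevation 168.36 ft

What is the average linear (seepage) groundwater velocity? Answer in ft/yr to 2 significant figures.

∂h/∂x = (168.98 − 168.44) / (-185 − 0) = -0.002919
∂h/∂y = (168.36 − 168.44) / (275 − 0) = -0.0002909
|∇h| = √(-0.002919² + -0.0002909²) = 0.002933
Seepage velocity v = K·i/n = 0.2 × 0.002933 / 0.09 = 0.006518 ft/day = 2.381 ft/yr.

2.4 ft/yr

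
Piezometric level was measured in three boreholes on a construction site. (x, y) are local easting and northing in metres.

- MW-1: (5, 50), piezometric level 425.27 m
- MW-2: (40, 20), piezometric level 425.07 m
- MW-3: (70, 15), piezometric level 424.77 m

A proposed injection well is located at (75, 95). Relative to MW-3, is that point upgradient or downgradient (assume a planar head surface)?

downgradient

Three-point gradient (reference MW-1): Δ to MW-2 = (35, -30, -0.20), Δ to MW-3 = (65, -35, -0.50).
∂h/∂x = -0.01103, ∂h/∂y = -0.006207 (det = 725).
Head at (75, 95) = 425.27 + (-0.01103)·(70) + (-0.006207)·(45) = 424.22 m.
That is lower than the 424.77 m at MW-3, so the point is downgradient.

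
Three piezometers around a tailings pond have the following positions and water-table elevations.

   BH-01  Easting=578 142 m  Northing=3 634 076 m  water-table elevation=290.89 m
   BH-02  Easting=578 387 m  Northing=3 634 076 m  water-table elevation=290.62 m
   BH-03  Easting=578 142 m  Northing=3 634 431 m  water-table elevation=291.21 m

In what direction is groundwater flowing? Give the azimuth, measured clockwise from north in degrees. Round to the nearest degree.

129°

∂h/∂x = (290.62 − 290.89) / (578387 − 578142) = -0.001102
∂h/∂y = (291.21 − 290.89) / (3634431 − 3634076) = +0.0009014
Flow direction (−∇h) has components (+0.001102 E, -0.0009014 N).
Azimuth = atan2(E, N) = atan2(+0.001102, -0.0009014) = 129.3° ≈ 129°.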